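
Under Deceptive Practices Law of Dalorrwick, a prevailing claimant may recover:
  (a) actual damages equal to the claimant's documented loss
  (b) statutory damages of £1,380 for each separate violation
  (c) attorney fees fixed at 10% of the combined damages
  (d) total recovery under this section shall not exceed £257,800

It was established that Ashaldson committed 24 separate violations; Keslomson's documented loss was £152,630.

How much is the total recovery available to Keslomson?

£204,325

Statutory damages: 24 × £1,380 = £33,120
Combined damages: £152,630 + £33,120 = £185,750
Attorney fees: 10% of £185,750 = £18,575
Total before cap: £185,750 + £18,575 = £204,325
Cap at £257,800: £204,325 is within the cap, no reduction.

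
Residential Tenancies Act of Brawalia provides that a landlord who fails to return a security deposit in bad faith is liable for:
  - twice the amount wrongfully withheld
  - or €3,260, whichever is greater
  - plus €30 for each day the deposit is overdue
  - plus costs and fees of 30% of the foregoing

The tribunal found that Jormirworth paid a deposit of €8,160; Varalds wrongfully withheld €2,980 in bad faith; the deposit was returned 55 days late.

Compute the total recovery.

€9,893

Doubled: 2 × €2,980 = €5,960
Minimum €3,260: €5,960 meets the minimum, no increase.
Late-return penalty: 55 × €30 = €1,650
Damages plus late penalty: €5,960 + €1,650 = €7,610
Costs and fees: 30% of €7,610 = €2,283
Total recovery: €7,610 + €2,283 = €9,893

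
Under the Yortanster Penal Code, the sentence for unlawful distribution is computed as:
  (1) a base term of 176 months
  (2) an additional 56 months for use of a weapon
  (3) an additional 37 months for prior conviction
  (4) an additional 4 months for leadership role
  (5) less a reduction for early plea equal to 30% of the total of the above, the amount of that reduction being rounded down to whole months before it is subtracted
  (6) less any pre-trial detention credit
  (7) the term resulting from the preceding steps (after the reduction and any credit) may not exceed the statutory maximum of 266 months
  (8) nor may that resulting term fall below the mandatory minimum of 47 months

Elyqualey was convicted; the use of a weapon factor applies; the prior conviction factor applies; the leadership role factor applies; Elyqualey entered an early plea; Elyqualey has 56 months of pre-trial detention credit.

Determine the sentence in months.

Use of a weapon enhancement: +56 months
Prior conviction enhancement: +37 months
Leadership role enhancement: +4 months
Adjusted term: 176 months + 56 months + 37 months + 4 months = 273 months
Early plea reduction: 30% of 273 months = 81 months (rounded down)
After reduction: 273 − 81 = 192 months
Less pre-trial detention credit: 192 months − 56 months = 136 months
Cap at 266 months: 136 months is within the cap, no reduction.
Minimum 47 months: 136 months meets the minimum, no increase.

136 months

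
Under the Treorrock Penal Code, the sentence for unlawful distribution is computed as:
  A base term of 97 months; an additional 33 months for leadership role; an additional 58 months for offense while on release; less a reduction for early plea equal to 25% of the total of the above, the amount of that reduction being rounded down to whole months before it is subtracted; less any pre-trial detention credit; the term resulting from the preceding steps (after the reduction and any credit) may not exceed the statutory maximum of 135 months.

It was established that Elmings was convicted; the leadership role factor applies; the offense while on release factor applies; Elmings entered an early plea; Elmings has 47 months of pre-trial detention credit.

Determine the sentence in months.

94 months

Leadership role enhancement: +33 months
Offense while on release enhancement: +58 months
Adjusted term: 97 months + 33 months + 58 months = 188 months
Early plea reduction: 25% of 188 months = 47 months (rounded down)
After reduction: 188 − 47 = 141 months
Less pre-trial detention credit: 141 months − 47 months = 94 months
Cap at 135 months: 94 months is within the cap, no reduction.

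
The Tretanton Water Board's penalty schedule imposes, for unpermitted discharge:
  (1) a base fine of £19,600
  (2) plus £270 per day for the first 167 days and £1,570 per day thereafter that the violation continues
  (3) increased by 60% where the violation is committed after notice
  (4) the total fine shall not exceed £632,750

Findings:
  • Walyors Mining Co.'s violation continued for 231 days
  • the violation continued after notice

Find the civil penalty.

Civil penalty: £264,272

First 167 days: 167 × £270 = £45,090
Remaining days: (231 − 167) × £1,570 = £100,480
Per-day component: £45,090 + £100,480 = £145,570
Base plus per-day: £19,600 + £145,570 = £165,170
Enhancement: 60% of £165,170 = £99,102
Enhanced fine: £165,170 + £99,102 = £264,272
Cap at £632,750: £264,272 is within the cap, no reduction.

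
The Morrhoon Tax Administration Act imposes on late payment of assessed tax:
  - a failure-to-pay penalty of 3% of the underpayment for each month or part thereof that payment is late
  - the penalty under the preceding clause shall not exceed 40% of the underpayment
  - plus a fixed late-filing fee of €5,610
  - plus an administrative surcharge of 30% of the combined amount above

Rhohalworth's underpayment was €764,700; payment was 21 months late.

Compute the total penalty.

€404,937

Accrued rate: 3% × 21 = 63%, capped at 40% → 40%
Failure-to-pay penalty: 40% of €764,700 = €305,880
Penalty before surcharge: €305,880 + €5,610 = €311,490
Administrative surcharge: 30% of €311,490 = €93,447
Total penalty: €311,490 + €93,447 = €404,937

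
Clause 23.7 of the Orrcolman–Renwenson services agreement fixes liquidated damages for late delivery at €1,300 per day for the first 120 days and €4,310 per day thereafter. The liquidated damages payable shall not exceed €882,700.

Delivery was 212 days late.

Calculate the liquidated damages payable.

First 120 days: 120 × €1,300 = €156,000
Remaining days: (212 − 120) × €4,310 = €396,520
Accrued per-day damages: €156,000 + €396,520 = €552,520
Cap at €882,700: €552,520 is within the cap, no reduction.

€552,520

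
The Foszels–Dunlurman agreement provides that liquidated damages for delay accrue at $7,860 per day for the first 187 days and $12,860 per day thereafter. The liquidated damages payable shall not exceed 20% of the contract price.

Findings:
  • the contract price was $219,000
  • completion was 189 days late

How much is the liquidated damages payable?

First 187 days: 187 × $7,860 = $1,469,820
Remaining days: (189 − 187) × $12,860 = $25,720
Accrued per-day damages: $1,469,820 + $25,720 = $1,495,540
Cap: 20% of $219,000 = $43,800
Cap at $43,800: $1,495,540 exceeds the cap → $43,800

$43,800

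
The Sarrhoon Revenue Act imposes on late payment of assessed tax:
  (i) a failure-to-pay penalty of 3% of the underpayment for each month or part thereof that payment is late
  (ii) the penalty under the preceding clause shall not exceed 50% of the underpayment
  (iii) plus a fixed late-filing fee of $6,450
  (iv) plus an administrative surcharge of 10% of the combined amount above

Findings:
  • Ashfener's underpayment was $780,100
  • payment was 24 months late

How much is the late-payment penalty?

$436,150

Accrued rate: 3% × 24 = 72%, capped at 50% → 50%
Failure-to-pay penalty: 50% of $780,100 = $390,050
Penalty before surcharge: $390,050 + $6,450 = $396,500
Administrative surcharge: 10% of $396,500 = $39,650
Total penalty: $396,500 + $39,650 = $436,150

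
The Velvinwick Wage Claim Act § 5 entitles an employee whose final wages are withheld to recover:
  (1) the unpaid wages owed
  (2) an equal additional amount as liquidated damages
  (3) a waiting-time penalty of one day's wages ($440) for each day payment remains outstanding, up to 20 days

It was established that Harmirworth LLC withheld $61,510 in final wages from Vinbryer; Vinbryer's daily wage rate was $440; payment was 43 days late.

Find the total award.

Liquidated damages (equal amount): $61,510
Penalty days: min(43, 20) = 20
Waiting-time penalty: 20 × $440 = $8,800
Total award: $61,510 + $61,510 + $8,800 = $131,820

$131,820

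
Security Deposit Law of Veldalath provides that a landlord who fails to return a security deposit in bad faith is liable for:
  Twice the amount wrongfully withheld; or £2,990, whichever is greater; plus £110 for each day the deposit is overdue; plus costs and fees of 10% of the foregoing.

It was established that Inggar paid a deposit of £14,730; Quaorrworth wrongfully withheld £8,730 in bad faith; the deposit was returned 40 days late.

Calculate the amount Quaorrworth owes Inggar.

Recovery: £24,046

Doubled: 2 × £8,730 = £17,460
Minimum £2,990: £17,460 meets the minimum, no increase.
Late-return penalty: 40 × £110 = £4,400
Damages plus late penalty: £17,460 + £4,400 = £21,860
Costs and fees: 10% of £21,860 = £2,186
Total recovery: £21,860 + £2,186 = £24,046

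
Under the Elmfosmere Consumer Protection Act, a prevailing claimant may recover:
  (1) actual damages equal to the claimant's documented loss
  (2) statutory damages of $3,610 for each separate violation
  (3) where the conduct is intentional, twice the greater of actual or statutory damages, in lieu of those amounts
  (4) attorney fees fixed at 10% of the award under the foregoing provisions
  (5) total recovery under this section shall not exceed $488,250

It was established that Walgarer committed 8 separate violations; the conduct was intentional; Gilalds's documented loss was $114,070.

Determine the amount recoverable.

Statutory damages: 8 × $3,610 = $28,880
Greater of actual damages ($114,070) or statutory damages ($28,880): $114,070
Doubled: 2 × $114,070 = $228,140
Attorney fees: 10% of $228,140 = $22,814
Total before cap: $228,140 + $22,814 = $250,954
Cap at $488,250: $250,954 is within the cap, no reduction.

$250,954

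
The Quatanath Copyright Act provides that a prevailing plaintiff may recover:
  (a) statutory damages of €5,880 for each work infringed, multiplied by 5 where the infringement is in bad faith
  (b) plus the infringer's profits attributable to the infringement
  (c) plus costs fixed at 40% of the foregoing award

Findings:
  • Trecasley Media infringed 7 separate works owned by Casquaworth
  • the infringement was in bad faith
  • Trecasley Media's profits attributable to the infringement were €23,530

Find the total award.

€321,062

Statutory damages: 7 × €5,880 = €41,160
Multiplied by 5: 5 × €41,160 = €205,800
Combined award: €205,800 + €23,530 = €229,330
Costs: 40% of €229,330 = €91,732
Award plus costs: €229,330 + €91,732 = €321,062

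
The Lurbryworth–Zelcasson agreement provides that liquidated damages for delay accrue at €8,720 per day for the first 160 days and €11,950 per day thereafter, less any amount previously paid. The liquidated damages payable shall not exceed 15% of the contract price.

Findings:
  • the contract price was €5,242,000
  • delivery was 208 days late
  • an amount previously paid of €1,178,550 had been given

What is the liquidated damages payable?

€786,300

First 160 days: 160 × €8,720 = €1,395,200
Remaining days: (208 − 160) × €11,950 = €573,600
Accrued per-day damages: €1,395,200 + €573,600 = €1,968,800
Less amount previously paid: €1,968,800 − €1,178,550 = €790,250
Cap: 15% of €5,242,000 = €786,300
Cap at €786,300: €790,250 exceeds the cap → €786,300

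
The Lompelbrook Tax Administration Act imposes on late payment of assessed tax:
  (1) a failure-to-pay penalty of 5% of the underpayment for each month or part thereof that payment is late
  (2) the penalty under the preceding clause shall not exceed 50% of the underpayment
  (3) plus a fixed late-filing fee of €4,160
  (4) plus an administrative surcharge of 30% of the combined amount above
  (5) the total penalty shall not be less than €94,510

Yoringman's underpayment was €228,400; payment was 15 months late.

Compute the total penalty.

€153,868

Accrued rate: 5% × 15 = 75%, capped at 50% → 50%
Failure-to-pay penalty: 50% of €228,400 = €114,200
Penalty before surcharge: €114,200 + €4,160 = €118,360
Administrative surcharge: 30% of €118,360 = €35,508
Total penalty: €118,360 + €35,508 = €153,868
Minimum €94,510: €153,868 meets the minimum, no increase.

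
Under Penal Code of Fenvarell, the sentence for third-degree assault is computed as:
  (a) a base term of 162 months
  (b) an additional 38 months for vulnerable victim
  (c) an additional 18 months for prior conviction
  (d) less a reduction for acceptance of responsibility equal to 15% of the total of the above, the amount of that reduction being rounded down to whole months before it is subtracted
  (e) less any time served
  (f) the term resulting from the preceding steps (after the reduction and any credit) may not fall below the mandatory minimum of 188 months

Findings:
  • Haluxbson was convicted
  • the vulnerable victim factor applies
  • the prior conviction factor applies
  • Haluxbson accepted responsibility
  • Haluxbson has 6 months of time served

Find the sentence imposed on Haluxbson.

188 months

Vulnerable victim enhancement: +38 months
Prior conviction enhancement: +18 months
Adjusted term: 162 months + 38 months + 18 months = 218 months
Acceptance of responsibility reduction: 15% of 218 months = 32 months (rounded down)
After reduction: 218 − 32 = 186 months
Less time served: 186 months − 6 months = 180 months
Minimum 188 months: 180 months is below the minimum → 188 months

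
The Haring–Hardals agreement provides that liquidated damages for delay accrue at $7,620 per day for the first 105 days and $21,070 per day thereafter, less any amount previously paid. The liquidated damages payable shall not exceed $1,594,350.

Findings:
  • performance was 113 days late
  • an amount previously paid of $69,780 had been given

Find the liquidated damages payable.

$898,880

First 105 days: 105 × $7,620 = $800,100
Remaining days: (113 − 105) × $21,070 = $168,560
Accrued per-day damages: $800,100 + $168,560 = $968,660
Less amount previously paid: $968,660 − $69,780 = $898,880
Cap at $1,594,350: $898,880 is within the cap, no reduction.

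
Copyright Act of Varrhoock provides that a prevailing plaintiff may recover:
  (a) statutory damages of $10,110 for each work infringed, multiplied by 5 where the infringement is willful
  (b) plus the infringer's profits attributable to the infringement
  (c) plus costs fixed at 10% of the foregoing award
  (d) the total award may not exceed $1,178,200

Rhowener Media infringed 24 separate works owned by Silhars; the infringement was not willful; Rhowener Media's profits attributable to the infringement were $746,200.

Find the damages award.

Award: $1,087,724

Statutory damages: 24 × $10,110 = $242,640
Infringement not willful: no ×5 enhancement.
Combined award: $242,640 + $746,200 = $988,840
Costs: 10% of $988,840 = $98,884
Award plus costs: $988,840 + $98,884 = $1,087,724
Cap at $1,178,200: $1,087,724 is within the cap, no reduction.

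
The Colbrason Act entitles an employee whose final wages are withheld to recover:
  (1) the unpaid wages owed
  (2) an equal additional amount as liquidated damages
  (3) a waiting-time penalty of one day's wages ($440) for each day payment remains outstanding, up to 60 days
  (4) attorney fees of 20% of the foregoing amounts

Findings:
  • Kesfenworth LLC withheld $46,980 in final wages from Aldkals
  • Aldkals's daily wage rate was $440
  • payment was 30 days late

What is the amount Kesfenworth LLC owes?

Liquidated damages (equal amount): $46,980
Penalty days: min(30, 60) = 30
Waiting-time penalty: 30 × $440 = $13,200
Subtotal: $46,980 + $46,980 + $13,200 = $107,160
Attorney fees: 20% of $107,160 = $21,432
Total award: $107,160 + $21,432 = $128,592

$128,592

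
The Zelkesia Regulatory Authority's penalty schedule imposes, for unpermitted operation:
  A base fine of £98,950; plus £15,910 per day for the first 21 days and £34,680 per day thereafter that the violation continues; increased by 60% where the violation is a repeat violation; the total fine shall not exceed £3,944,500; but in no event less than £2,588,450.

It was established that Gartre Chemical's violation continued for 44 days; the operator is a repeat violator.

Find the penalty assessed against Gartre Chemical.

Civil penalty: £2,588,450

First 21 days: 21 × £15,910 = £334,110
Remaining days: (44 − 21) × £34,680 = £797,640
Per-day component: £334,110 + £797,640 = £1,131,750
Base plus per-day: £98,950 + £1,131,750 = £1,230,700
Enhancement: 60% of £1,230,700 = £738,420
Enhanced fine: £1,230,700 + £738,420 = £1,969,120
Cap at £3,944,500: £1,969,120 is within the cap, no reduction.
Minimum £2,588,450: £1,969,120 is below the minimum → £2,588,450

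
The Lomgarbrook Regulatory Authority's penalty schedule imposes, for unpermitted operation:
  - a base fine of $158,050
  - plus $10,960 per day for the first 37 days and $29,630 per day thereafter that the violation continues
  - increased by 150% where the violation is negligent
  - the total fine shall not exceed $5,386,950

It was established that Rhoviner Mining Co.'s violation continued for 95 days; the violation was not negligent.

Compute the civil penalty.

First 37 days: 37 × $10,960 = $405,520
Remaining days: (95 − 37) × $29,630 = $1,718,540
Per-day component: $405,520 + $1,718,540 = $2,124,060
Base plus per-day: $158,050 + $2,124,060 = $2,282,110
The violation was not negligent: no 150% increase.
Cap at $5,386,950: $2,282,110 is within the cap, no reduction.

$2,282,110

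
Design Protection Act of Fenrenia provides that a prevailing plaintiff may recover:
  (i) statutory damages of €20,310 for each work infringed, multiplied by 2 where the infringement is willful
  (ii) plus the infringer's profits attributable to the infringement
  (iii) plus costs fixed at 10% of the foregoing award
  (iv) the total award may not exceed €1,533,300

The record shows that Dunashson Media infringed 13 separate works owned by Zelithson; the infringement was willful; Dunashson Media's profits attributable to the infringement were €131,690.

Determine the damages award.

Statutory damages: 13 × €20,310 = €264,030
Doubled: 2 × €264,030 = €528,060
Combined award: €528,060 + €131,690 = €659,750
Costs: 10% of €659,750 = €65,975
Award plus costs: €659,750 + €65,975 = €725,725
Cap at €1,533,300: €725,725 is within the cap, no reduction.

€725,725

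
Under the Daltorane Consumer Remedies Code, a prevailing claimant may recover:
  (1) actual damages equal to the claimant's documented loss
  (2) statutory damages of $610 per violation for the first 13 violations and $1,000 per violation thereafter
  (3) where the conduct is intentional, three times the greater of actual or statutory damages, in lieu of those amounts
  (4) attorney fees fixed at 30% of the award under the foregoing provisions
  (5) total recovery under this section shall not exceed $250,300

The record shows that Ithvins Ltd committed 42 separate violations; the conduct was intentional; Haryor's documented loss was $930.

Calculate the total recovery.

First 13 violations: 13 × $610 = $7,930
Remaining violations: (42 − 13) × $1,000 = $29,000
Statutory damages: $7,930 + $29,000 = $36,930
Greater of actual damages ($930) or statutory damages ($36,930): $36,930
Trebled: 3 × $36,930 = $110,790
Attorney fees: 30% of $110,790 = $33,237
Total before cap: $110,790 + $33,237 = $144,027
Cap at $250,300: $144,027 is within the cap, no reduction.

$144,027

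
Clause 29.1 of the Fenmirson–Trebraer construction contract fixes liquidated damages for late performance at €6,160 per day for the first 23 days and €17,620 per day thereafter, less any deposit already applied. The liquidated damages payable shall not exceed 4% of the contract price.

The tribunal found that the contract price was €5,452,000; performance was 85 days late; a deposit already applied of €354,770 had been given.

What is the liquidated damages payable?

€218,080

First 23 days: 23 × €6,160 = €141,680
Remaining days: (85 − 23) × €17,620 = €1,092,440
Accrued per-day damages: €141,680 + €1,092,440 = €1,234,120
Less deposit already applied: €1,234,120 − €354,770 = €879,350
Cap: 4% of €5,452,000 = €218,080
Cap at €218,080: €879,350 exceeds the cap → €218,080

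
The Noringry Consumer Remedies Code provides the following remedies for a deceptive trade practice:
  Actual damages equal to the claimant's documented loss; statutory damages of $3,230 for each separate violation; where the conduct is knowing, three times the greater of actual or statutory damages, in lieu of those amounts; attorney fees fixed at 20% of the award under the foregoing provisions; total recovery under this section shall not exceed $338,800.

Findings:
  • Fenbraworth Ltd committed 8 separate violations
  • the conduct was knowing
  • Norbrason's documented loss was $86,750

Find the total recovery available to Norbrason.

$312,300

Statutory damages: 8 × $3,230 = $25,840
Greater of actual damages ($86,750) or statutory damages ($25,840): $86,750
Trebled: 3 × $86,750 = $260,250
Attorney fees: 20% of $260,250 = $52,050
Total before cap: $260,250 + $52,050 = $312,300
Cap at $338,800: $312,300 is within the cap, no reduction.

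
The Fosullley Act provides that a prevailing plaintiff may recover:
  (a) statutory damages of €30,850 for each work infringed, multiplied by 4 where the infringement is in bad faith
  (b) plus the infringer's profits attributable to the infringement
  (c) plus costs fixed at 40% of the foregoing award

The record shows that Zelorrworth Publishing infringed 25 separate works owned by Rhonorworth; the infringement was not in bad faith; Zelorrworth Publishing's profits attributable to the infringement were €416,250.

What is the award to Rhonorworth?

Statutory damages: 25 × €30,850 = €771,250
Infringement not in bad faith: no ×4 enhancement.
Combined award: €771,250 + €416,250 = €1,187,500
Costs: 40% of €1,187,500 = €475,000
Award plus costs: €1,187,500 + €475,000 = €1,662,500

Award: €1,662,500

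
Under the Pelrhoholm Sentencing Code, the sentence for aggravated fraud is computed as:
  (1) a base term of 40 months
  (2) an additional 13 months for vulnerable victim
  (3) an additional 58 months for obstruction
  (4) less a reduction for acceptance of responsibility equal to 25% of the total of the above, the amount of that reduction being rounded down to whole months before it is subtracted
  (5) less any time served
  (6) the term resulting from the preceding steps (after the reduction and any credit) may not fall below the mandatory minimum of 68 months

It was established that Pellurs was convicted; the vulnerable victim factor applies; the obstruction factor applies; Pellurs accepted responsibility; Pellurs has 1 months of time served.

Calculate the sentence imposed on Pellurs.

83 months

Vulnerable victim enhancement: +13 months
Obstruction enhancement: +58 months
Adjusted term: 40 months + 13 months + 58 months = 111 months
Acceptance of responsibility reduction: 25% of 111 months = 27 months (rounded down)
After reduction: 111 − 27 = 84 months
Less time served: 84 months − 1 months = 83 months
Minimum 68 months: 83 months meets the minimum, no increase.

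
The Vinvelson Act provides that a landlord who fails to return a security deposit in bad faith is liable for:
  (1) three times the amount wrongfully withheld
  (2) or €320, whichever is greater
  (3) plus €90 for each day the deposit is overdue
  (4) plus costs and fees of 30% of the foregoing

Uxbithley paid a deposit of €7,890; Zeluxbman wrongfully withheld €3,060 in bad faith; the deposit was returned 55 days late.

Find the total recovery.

€18,369

Trebled: 3 × €3,060 = €9,180
Minimum €320: €9,180 meets the minimum, no increase.
Late-return penalty: 55 × €90 = €4,950
Damages plus late penalty: €9,180 + €4,950 = €14,130
Costs and fees: 30% of €14,130 = €4,239
Total recovery: €14,130 + €4,239 = €18,369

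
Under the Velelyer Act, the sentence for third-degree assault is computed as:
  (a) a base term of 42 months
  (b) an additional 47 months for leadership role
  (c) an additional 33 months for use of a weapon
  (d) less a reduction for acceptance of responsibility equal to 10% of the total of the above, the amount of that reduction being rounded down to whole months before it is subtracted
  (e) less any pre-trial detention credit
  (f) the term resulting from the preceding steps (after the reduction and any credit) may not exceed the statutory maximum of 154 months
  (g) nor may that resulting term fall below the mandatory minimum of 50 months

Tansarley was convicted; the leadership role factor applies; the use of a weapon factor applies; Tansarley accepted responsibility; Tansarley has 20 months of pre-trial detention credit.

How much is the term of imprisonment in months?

90 months

Leadership role enhancement: +47 months
Use of a weapon enhancement: +33 months
Adjusted term: 42 months + 47 months + 33 months = 122 months
Acceptance of responsibility reduction: 10% of 122 months = 12 months (rounded down)
After reduction: 122 − 12 = 110 months
Less pre-trial detention credit: 110 months − 20 months = 90 months
Cap at 154 months: 90 months is within the cap, no reduction.
Minimum 50 months: 90 months meets the minimum, no increase.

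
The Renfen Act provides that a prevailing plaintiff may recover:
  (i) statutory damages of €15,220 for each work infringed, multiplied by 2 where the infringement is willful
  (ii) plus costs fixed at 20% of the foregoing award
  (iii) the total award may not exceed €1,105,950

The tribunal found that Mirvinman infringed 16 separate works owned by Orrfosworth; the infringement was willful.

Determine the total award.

Statutory damages: 16 × €15,220 = €243,520
Doubled: 2 × €243,520 = €487,040
Costs: 20% of €487,040 = €97,408
Award plus costs: €487,040 + €97,408 = €584,448
Cap at €1,105,950: €584,448 is within the cap, no reduction.

€584,448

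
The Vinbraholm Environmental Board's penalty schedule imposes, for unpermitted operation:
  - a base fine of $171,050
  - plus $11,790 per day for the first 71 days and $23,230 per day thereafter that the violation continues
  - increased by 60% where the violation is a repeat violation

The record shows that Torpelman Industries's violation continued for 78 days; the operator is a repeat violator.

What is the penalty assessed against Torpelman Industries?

First 71 days: 71 × $11,790 = $837,090
Remaining days: (78 − 71) × $23,230 = $162,610
Per-day component: $837,090 + $162,610 = $999,700
Base plus per-day: $171,050 + $999,700 = $1,170,750
Enhancement: 60% of $1,170,750 = $702,450
Enhanced fine: $1,170,750 + $702,450 = $1,873,200

Civil penalty: $1,873,200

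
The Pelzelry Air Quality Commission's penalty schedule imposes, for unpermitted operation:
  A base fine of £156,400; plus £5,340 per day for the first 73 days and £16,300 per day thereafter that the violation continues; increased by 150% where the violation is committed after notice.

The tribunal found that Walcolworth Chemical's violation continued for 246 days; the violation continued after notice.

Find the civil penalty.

£8,415,300

First 73 days: 73 × £5,340 = £389,820
Remaining days: (246 − 73) × £16,300 = £2,819,900
Per-day component: £389,820 + £2,819,900 = £3,209,720
Base plus per-day: £156,400 + £3,209,720 = £3,366,120
Enhancement: 150% of £3,366,120 = £5,049,180
Enhanced fine: £3,366,120 + £5,049,180 = £8,415,300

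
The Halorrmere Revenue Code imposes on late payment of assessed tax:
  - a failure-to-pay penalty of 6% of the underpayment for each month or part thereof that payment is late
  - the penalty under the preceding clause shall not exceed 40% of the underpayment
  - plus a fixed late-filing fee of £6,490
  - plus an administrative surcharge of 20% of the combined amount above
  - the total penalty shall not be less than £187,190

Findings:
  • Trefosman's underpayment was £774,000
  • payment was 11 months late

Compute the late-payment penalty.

£379,308

Accrued rate: 6% × 11 = 66%, capped at 40% → 40%
Failure-to-pay penalty: 40% of £774,000 = £309,600
Penalty before surcharge: £309,600 + £6,490 = £316,090
Administrative surcharge: 20% of £316,090 = £63,218
Total penalty: £316,090 + £63,218 = £379,308
Minimum £187,190: £379,308 meets the minimum, no increase.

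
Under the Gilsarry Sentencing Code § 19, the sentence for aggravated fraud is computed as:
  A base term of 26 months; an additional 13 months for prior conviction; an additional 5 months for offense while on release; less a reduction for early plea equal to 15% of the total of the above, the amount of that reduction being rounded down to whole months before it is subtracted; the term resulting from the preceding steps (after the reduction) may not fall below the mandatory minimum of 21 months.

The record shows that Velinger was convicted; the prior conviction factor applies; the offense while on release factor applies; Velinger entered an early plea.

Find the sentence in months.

38 months

Prior conviction enhancement: +13 months
Offense while on release enhancement: +5 months
Adjusted term: 26 months + 13 months + 5 months = 44 months
Early plea reduction: 15% of 44 months = 6 months (rounded down)
After reduction: 44 − 6 = 38 months
Minimum 21 months: 38 months meets the minimum, no increase.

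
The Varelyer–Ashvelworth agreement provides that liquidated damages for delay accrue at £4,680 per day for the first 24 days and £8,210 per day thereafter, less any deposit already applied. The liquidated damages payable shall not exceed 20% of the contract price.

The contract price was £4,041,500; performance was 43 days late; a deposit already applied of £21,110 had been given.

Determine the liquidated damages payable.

First 24 days: 24 × £4,680 = £112,320
Remaining days: (43 − 24) × £8,210 = £155,990
Accrued per-day damages: £112,320 + £155,990 = £268,310
Less deposit already applied: £268,310 − £21,110 = £247,200
Cap: 20% of £4,041,500 = £808,300
Cap at £808,300: £247,200 is within the cap, no reduction.

Liquidated damages: £247,200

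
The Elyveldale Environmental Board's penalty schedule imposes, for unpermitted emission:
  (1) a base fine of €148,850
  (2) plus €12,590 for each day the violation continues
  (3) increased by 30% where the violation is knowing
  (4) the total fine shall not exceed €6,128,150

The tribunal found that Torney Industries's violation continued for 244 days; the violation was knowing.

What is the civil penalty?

€4,187,053

Per-day component: 244 × €12,590 = €3,071,960
Base plus per-day: €148,850 + €3,071,960 = €3,220,810
Enhancement: 30% of €3,220,810 = €966,243
Enhanced fine: €3,220,810 + €966,243 = €4,187,053
Cap at €6,128,150: €4,187,053 is within the cap, no reduction.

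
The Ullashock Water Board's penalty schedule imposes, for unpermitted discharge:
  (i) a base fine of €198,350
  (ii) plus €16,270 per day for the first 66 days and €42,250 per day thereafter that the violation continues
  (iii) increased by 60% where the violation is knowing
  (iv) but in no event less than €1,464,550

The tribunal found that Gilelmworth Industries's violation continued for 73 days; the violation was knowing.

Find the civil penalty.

First 66 days: 66 × €16,270 = €1,073,820
Remaining days: (73 − 66) × €42,250 = €295,750
Per-day component: €1,073,820 + €295,750 = €1,369,570
Base plus per-day: €198,350 + €1,369,570 = €1,567,920
Enhancement: 60% of €1,567,920 = €940,752
Enhanced fine: €1,567,920 + €940,752 = €2,508,672
Minimum €1,464,550: €2,508,672 meets the minimum, no increase.

€2,508,672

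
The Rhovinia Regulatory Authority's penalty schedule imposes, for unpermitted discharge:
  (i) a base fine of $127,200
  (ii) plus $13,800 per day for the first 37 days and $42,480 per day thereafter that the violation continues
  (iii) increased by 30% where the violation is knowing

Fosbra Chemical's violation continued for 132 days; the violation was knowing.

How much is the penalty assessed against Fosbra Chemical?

First 37 days: 37 × $13,800 = $510,600
Remaining days: (132 − 37) × $42,480 = $4,035,600
Per-day component: $510,600 + $4,035,600 = $4,546,200
Base plus per-day: $127,200 + $4,546,200 = $4,673,400
Enhancement: 30% of $4,673,400 = $1,402,020
Enhanced fine: $4,673,400 + $1,402,020 = $6,075,420

$6,075,420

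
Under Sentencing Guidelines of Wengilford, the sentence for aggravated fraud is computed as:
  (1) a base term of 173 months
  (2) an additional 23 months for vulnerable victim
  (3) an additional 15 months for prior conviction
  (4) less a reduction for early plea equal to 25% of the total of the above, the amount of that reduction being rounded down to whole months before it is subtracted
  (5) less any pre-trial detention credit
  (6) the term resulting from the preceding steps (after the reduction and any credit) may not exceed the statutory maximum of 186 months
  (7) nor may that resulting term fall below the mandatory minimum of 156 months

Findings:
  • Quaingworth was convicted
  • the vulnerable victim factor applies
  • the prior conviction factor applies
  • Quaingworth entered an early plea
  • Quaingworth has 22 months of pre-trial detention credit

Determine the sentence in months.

156 months

Vulnerable victim enhancement: +23 months
Prior conviction enhancement: +15 months
Adjusted term: 173 months + 23 months + 15 months = 211 months
Early plea reduction: 25% of 211 months = 52 months (rounded down)
After reduction: 211 − 52 = 159 months
Less pre-trial detention credit: 159 months − 22 months = 137 months
Cap at 186 months: 137 months is within the cap, no reduction.
Minimum 156 months: 137 months is below the minimum → 156 months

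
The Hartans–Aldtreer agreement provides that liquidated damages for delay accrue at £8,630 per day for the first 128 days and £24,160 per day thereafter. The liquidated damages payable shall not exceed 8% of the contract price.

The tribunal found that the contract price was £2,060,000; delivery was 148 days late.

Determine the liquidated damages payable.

Liquidated damages: £164,800

First 128 days: 128 × £8,630 = £1,104,640
Remaining days: (148 − 128) × £24,160 = £483,200
Accrued per-day damages: £1,104,640 + £483,200 = £1,587,840
Cap: 8% of £2,060,000 = £164,800
Cap at £164,800: £1,587,840 exceeds the cap → £164,800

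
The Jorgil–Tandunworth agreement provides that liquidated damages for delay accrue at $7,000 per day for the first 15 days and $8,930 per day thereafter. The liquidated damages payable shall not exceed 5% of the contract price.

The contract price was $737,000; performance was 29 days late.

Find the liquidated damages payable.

First 15 days: 15 × $7,000 = $105,000
Remaining days: (29 − 15) × $8,930 = $125,020
Accrued per-day damages: $105,000 + $125,020 = $230,020
Cap: 5% of $737,000 = $36,850
Cap at $36,850: $230,020 exceeds the cap → $36,850

$36,850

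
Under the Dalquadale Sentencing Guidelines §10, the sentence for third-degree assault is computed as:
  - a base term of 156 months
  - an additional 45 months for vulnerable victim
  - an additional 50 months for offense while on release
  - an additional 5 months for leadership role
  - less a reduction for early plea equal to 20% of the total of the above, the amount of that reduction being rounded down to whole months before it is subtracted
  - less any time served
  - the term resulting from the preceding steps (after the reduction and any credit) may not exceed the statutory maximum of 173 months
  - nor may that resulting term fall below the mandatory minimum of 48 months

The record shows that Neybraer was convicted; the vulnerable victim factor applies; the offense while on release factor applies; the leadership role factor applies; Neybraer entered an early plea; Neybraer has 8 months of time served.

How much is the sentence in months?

Vulnerable victim enhancement: +45 months
Offense while on release enhancement: +50 months
Leadership role enhancement: +5 months
Adjusted term: 156 months + 45 months + 50 months + 5 months = 256 months
Early plea reduction: 20% of 256 months = 51 months (rounded down)
After reduction: 256 − 51 = 205 months
Less time served: 205 months − 8 months = 197 months
Cap at 173 months: 197 months exceeds the cap → 173 months
Minimum 48 months: 173 months meets the minimum, no increase.

173 months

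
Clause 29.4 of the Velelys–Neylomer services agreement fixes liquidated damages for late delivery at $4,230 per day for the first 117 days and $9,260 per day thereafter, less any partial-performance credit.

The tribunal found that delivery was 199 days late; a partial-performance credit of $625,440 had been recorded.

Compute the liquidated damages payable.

First 117 days: 117 × $4,230 = $494,910
Remaining days: (199 − 117) × $9,260 = $759,320
Accrued per-day damages: $494,910 + $759,320 = $1,254,230
Less partial-performance credit: $1,254,230 − $625,440 = $628,790

$628,790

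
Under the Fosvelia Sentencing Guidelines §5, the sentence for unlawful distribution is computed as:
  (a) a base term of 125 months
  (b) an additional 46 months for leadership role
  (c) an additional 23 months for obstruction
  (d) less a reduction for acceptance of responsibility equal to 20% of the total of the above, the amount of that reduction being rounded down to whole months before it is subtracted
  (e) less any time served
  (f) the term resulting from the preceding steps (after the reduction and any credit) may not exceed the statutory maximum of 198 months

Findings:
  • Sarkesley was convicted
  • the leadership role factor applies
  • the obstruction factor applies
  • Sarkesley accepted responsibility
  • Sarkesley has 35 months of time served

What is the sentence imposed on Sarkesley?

121 months

Leadership role enhancement: +46 months
Obstruction enhancement: +23 months
Adjusted term: 125 months + 46 months + 23 months = 194 months
Acceptance of responsibility reduction: 20% of 194 months = 38 months (rounded down)
After reduction: 194 − 38 = 156 months
Less time served: 156 months − 35 months = 121 months
Cap at 198 months: 121 months is within the cap, no reduction.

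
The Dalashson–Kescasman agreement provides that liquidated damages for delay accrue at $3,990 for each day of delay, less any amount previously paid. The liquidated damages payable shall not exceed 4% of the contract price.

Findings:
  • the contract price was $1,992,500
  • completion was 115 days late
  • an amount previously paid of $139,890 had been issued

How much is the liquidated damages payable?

$79,700

Per-day damages: 115 × $3,990 = $458,850
Less amount previously paid: $458,850 − $139,890 = $318,960
Cap: 4% of $1,992,500 = $79,700
Cap at $79,700: $318,960 exceeds the cap → $79,700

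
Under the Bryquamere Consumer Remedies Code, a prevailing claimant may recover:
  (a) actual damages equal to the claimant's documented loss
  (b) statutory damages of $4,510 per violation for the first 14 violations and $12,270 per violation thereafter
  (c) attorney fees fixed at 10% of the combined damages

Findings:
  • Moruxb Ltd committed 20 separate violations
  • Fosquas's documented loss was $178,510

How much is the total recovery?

First 14 violations: 14 × $4,510 = $63,140
Remaining violations: (20 − 14) × $12,270 = $73,620
Statutory damages: $63,140 + $73,620 = $136,760
Combined damages: $178,510 + $136,760 = $315,270
Attorney fees: 10% of $315,270 = $31,527
Total recovery: $315,270 + $31,527 = $346,797

$346,797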